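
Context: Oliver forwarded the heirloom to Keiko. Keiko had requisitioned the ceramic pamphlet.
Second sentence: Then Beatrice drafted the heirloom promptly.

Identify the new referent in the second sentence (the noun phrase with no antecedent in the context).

"the heirloom" in the second sentence is given — already mentioned in the context.
"Beatrice" has no antecedent in the context; it is discourse-new.

Beatrice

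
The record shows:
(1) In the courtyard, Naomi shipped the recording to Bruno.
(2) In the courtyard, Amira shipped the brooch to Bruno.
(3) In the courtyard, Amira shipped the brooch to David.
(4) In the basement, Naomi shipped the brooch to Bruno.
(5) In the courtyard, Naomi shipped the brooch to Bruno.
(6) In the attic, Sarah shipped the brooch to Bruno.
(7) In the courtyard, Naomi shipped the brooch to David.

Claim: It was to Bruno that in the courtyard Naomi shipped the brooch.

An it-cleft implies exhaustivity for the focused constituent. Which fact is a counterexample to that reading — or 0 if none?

7

Focus of the cleft: "Bruno" (the recipient). Presupposed background: same agent, thing, setting (Naomi / the brooch / in the courtyard).
Exhaustivity: Bruno is the only recipient satisfying that background.
Fact (7) shares the background but with recipient = David; exhaustivity is violated.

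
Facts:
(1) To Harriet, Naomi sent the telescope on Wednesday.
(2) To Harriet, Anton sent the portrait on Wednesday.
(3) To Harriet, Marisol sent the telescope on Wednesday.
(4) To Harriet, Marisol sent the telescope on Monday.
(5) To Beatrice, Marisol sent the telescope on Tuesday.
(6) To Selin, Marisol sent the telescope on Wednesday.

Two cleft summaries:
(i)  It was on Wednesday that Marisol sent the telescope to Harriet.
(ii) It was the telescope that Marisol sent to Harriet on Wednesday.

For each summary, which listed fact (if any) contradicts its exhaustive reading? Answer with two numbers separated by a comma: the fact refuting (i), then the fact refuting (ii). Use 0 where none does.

4, 0

Summary (i) focuses "on Wednesday" (the setting); background Marisol as agent and the telescope as thing and Harriet as recipient. Fact (4) matches that background with setting = on Monday — refutes (i).
Summary (ii) focuses "the telescope" (the thing); background Marisol as agent and Harriet as recipient and on Wednesday as setting. No fact matches that background with a different thing, so 0.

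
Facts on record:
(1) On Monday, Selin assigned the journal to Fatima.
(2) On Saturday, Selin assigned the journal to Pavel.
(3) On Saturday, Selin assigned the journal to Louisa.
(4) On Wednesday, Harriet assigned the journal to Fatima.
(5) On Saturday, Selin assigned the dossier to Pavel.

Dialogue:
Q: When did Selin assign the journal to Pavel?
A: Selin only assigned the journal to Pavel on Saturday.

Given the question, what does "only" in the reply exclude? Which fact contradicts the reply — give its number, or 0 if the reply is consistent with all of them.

The question "When did ...?" targets the setting, so in the reply the focus falls on "on Saturday".
"Only" then excludes alternative settings while the background — agent = Selin, thing = the journal, recipient = Pavel — is held fixed.
No fact keeps agent = Selin, thing = the journal, recipient = Pavel while changing the setting; every other fact differs on something backgrounded. The reply stands.
(Fact (3) would refute a reading with focus on the recipient — but that is not what the question asks.)

0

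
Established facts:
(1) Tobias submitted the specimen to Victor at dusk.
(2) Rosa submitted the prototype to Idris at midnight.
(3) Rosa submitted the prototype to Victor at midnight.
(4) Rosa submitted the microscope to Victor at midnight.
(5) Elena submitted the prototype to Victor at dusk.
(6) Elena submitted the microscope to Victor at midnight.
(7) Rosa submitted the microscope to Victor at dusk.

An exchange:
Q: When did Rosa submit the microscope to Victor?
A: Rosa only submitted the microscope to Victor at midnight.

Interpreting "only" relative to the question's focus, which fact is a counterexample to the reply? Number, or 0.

Answering "When did ...?" puts focus on the setting — here, "at midnight".
"Only" then excludes alternative settings while the background — agent = Rosa, thing = the microscope, recipient = Victor — is held fixed.
Fact (7) shares the background with a different setting (at dusk) — counterexample.
(Fact (3) would refute a reading with focus on the thing — but that is not what the question asks.)

7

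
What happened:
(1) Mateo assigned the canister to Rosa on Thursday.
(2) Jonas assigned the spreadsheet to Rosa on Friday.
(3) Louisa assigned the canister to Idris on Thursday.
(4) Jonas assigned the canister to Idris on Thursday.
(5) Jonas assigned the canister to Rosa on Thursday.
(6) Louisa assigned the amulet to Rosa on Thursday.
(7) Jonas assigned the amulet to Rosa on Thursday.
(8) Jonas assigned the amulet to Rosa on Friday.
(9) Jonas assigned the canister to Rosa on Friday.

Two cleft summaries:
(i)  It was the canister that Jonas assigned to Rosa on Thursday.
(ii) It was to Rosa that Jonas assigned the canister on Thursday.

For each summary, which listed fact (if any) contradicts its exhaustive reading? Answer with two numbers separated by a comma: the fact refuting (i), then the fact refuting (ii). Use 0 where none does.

7, 4

Summary (i) focuses "the canister" (the thing); background same agent, recipient, setting (Jonas / Rosa / on Thursday). Fact (7) matches that background with thing = the amulet — refutes (i).
Summary (ii) focuses "Rosa" (the recipient); background same agent, thing, setting (Jonas / the canister / on Thursday). Fact (4) matches that background with recipient = Idris — refutes (ii).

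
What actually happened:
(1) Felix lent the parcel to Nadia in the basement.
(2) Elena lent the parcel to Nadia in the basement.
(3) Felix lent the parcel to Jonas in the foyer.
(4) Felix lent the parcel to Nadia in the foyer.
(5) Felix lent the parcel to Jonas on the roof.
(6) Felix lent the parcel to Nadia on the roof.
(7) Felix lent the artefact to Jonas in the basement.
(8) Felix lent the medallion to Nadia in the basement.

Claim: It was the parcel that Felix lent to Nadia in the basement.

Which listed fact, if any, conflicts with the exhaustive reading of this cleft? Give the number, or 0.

8

Focus of the cleft: "the parcel" (the thing). Presupposed background: same agent, recipient, setting (Felix / Nadia / in the basement).
Exhaustivity: the parcel is the only thing satisfying that background.
But fact (8) also has same agent, recipient, setting (Felix / Nadia / in the basement), with thing = the medallion — so the exhaustive reading fails.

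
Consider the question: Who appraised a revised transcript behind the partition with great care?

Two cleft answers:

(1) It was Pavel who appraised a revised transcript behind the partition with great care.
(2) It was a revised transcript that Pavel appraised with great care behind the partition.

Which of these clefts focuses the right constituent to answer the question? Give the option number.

1

The question word "who" targets the subject (agent).
Option (1) clefts "Pavel" — that matches what the question asks about.
Option (2) clefts "a revised transcript" — the direct object, not what was asked.
So the congruent reply is (1).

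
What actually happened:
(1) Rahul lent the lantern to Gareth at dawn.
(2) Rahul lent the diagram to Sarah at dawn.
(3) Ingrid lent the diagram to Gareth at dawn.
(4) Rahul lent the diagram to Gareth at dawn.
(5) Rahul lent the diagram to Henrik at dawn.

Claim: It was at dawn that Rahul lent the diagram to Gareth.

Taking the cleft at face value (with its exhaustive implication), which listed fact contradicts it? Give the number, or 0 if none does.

The cleft puts "at dawn" in focus and presupposes the open proposition with same agent, thing, recipient (Rahul / the diagram / Gareth).
Exhaustivity: at dawn is the only setting satisfying that background.
Every other fact differs from the presupposition on some backgrounded slot, so none challenges the exhaustivity.

0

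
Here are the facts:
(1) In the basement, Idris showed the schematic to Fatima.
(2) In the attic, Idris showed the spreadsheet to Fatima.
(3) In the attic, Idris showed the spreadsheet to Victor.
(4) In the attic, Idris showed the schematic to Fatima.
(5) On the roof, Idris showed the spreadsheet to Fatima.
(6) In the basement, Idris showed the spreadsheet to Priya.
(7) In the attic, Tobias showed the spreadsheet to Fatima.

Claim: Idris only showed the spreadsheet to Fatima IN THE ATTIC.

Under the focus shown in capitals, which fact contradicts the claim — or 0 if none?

Focus (in capitals) is "in the attic" — the setting. "Only" excludes alternative settings while holding fixed Idris as agent and the spreadsheet as thing and Fatima as recipient.
Fact (5) matches on Idris as agent and the spreadsheet as thing and Fatima as recipient, but has setting = on the roof instead. That refutes the claim.

5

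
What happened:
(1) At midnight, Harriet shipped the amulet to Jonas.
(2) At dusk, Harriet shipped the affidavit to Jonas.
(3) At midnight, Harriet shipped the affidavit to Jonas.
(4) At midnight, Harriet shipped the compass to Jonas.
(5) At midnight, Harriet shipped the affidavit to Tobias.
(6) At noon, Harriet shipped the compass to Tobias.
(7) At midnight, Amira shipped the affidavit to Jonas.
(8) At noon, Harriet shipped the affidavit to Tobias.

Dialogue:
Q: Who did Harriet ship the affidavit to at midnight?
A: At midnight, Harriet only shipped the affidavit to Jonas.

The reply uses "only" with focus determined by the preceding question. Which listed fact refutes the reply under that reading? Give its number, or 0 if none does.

5

Answering "Who did ... to ...?" puts focus on the recipient — here, "Jonas".
So "only" ranges over recipients; the rest (same agent, thing, setting (Harriet / the affidavit / at midnight)) is presupposed.
Fact (5) keeps same agent, thing, setting (Harriet / the affidavit / at midnight) but has recipient = Tobias; that refutes the reply.
(Fact (2) would refute a reading with focus on the setting — but that is not what the question asks.)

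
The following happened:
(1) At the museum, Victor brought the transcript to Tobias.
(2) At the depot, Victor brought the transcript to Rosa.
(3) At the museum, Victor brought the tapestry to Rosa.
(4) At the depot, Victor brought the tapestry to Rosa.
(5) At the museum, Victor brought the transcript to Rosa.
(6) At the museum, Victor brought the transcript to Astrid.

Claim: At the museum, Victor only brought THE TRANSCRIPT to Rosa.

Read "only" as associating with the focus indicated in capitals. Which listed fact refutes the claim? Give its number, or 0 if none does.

3

Focus (in capitals) is "the transcript" — the thing. "Only" excludes alternative things while holding fixed Victor as agent and Rosa as recipient and at the museum as setting.
Fact (3) shares the background but differs in thing (the tapestry) — a counterexample.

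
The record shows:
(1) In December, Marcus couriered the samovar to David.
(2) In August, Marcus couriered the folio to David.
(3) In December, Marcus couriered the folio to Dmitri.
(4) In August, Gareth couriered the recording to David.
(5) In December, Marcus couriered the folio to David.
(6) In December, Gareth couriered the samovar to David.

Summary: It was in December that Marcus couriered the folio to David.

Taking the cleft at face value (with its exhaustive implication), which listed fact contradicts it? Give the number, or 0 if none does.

2

Focus of the cleft: "in December" (the setting). Presupposed background: agent = Marcus, thing = the folio, recipient = David.
Exhaustivity: in December is the only setting satisfying that background.
But fact (2) also has agent = Marcus, thing = the folio, recipient = David, with setting = in August — so the exhaustive reading fails.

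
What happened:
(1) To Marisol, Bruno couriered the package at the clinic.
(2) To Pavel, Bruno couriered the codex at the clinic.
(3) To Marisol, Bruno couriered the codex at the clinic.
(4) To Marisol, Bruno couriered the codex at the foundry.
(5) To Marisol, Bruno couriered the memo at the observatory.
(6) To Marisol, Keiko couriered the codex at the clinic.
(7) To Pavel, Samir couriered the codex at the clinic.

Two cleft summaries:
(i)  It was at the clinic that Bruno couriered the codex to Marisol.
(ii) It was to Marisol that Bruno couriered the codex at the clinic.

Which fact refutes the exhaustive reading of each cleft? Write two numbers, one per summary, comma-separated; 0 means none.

4, 2

(i): focus "at the clinic". Looking for same agent, thing, recipient (Bruno / the codex / Marisol) with some other setting — fact (4) has at the foundry there. Refuted.
(ii): focus "Marisol". Looking for same agent, thing, setting (Bruno / the codex / at the clinic) with some other recipient — fact (2) has Pavel there. Refuted.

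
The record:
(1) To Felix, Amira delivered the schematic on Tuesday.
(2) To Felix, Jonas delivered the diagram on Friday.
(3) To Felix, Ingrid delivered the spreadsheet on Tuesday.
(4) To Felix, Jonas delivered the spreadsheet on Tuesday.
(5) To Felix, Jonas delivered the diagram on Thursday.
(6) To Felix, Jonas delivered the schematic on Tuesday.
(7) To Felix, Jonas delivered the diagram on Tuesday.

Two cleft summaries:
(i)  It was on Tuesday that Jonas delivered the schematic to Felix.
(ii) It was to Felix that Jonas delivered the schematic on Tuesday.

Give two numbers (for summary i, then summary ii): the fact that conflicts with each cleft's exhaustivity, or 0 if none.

0, 0

(i): focus "on Tuesday". No fact shares Jonas as agent and the schematic as thing and Felix as recipient with a different setting. 0.
(ii): focus "Felix". No fact shares Jonas as agent and the schematic as thing and on Tuesday as setting with a different recipient. 0.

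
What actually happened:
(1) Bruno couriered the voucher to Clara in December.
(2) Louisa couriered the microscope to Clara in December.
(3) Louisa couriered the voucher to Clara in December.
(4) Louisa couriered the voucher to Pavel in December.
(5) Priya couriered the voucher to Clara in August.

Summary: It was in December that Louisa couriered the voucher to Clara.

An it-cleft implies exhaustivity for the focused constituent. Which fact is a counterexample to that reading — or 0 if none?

The cleft puts "in December" in focus and presupposes the open proposition with Louisa as agent and the voucher as thing and Clara as recipient.
The exhaustive reading says no other setting fits that background.
Every other fact differs from the presupposition on some backgrounded slot, so none challenges the exhaustivity.

0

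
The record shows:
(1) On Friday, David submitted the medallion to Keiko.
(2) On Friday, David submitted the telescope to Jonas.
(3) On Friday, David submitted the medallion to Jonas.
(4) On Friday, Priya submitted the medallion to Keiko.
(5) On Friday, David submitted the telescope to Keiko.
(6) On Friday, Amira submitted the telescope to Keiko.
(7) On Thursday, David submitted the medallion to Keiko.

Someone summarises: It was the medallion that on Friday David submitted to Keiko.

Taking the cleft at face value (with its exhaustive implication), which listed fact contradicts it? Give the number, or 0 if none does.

Focus of the cleft: "the medallion" (the thing). Presupposed background: David as agent and Keiko as recipient and on Friday as setting.
The exhaustive reading says no other thing fits that background.
Fact (5) shares the background but with thing = the telescope; exhaustivity is violated.

5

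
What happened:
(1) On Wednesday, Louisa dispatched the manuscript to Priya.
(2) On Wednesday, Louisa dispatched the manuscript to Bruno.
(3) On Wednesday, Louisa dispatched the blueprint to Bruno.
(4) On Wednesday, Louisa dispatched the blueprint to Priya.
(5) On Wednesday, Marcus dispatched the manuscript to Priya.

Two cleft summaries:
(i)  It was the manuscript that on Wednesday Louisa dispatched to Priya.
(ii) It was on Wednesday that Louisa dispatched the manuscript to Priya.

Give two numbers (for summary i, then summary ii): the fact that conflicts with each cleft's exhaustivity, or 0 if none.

4, 0

Summary (i) focuses "the manuscript" (the thing); background same agent, recipient, setting (Louisa / Priya / on Wednesday). Fact (4) matches that background with thing = the blueprint — refutes (i).
Summary (ii) focuses "on Wednesday" (the setting); background same agent, thing, recipient (Louisa / the manuscript / Priya). No fact matches that background with a different setting, so 0.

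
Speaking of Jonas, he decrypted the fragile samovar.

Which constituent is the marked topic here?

Jonas

The construction explicitly marks "Jonas" as what the sentence is about — the topic.
The remainder of the clause is the comment (what is said about the topic).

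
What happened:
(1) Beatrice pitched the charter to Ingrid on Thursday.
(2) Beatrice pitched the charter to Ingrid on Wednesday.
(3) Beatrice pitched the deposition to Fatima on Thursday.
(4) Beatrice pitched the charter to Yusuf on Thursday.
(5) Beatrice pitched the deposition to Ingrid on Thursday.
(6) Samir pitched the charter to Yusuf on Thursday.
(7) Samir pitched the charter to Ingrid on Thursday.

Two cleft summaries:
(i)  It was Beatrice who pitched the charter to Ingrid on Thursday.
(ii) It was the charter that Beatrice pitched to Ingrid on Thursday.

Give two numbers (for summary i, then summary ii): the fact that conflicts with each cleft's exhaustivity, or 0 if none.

Summary (i) focuses "Beatrice" (the agent); background thing = the charter, recipient = Ingrid, setting = on Thursday. Fact (7) matches that background with agent = Samir — refutes (i).
Summary (ii) focuses "the charter" (the thing); background agent = Beatrice, recipient = Ingrid, setting = on Thursday. Fact (5) matches that background with thing = the deposition — refutes (ii).

7, 5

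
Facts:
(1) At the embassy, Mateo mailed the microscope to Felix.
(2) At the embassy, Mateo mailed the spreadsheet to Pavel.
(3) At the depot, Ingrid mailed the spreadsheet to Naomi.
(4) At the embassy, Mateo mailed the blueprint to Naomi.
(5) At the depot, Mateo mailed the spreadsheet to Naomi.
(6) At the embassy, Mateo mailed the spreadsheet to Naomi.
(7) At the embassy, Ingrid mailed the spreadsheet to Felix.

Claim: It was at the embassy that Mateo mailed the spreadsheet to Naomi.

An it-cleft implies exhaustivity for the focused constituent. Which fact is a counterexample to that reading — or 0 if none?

5

The cleft puts "at the embassy" in focus and presupposes the open proposition with agent = Mateo, thing = the spreadsheet, recipient = Naomi.
The exhaustive reading says no other setting fits that background.
Fact (5) shares the background but with setting = at the depot; exhaustivity is violated.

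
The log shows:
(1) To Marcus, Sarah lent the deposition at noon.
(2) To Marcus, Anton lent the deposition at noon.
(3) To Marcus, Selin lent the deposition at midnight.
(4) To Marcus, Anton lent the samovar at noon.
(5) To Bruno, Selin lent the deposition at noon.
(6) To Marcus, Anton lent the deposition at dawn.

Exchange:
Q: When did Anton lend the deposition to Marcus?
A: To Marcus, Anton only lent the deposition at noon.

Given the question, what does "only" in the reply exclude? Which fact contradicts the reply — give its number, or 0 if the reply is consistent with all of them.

6

Answering "When did ...?" puts focus on the setting — here, "at noon".
"Only" then excludes alternative settings while the background — same agent, thing, recipient (Anton / the deposition / Marcus) — is held fixed.
Fact (6) shares the background with a different setting (at dawn) — counterexample.
(Fact (4) would refute a reading with focus on the thing — but that is not what the question asks.)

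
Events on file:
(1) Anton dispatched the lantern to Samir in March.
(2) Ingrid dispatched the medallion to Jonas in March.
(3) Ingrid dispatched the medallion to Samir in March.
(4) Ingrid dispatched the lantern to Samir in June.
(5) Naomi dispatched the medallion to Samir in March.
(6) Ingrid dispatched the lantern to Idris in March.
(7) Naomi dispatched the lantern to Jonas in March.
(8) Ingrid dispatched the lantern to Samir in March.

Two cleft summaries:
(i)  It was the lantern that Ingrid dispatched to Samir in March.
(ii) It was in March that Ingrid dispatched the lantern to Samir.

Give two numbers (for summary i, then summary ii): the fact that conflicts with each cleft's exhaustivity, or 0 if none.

(i): focus "the lantern". Looking for agent = Ingrid, recipient = Samir, setting = in March with some other thing — fact (3) has the medallion there. Refuted.
(ii): focus "in March". Looking for agent = Ingrid, thing = the lantern, recipient = Samir with some other setting — fact (4) has in June there. Refuted.

3, 4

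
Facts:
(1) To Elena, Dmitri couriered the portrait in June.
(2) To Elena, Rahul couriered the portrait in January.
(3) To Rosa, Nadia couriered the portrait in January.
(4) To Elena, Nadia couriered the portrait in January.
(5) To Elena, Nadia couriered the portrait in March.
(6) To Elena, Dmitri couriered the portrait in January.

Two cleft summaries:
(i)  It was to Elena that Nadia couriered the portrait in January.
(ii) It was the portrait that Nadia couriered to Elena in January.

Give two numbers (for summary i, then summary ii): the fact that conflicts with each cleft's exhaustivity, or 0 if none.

Summary (i) focuses "Elena" (the recipient); background same agent, thing, setting (Nadia / the portrait / in January). Fact (3) matches that background with recipient = Rosa — refutes (i).
Summary (ii) focuses "the portrait" (the thing); background same agent, recipient, setting (Nadia / Elena / in January). No fact matches that background with a different thing, so 0.

3, 0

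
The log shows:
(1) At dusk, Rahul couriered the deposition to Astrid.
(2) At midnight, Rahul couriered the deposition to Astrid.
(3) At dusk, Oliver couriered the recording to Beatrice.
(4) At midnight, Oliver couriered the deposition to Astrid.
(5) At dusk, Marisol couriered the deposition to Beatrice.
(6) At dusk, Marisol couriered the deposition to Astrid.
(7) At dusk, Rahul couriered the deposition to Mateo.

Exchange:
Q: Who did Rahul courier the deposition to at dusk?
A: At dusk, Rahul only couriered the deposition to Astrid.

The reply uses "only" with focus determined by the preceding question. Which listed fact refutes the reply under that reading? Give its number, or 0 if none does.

7

The question "Who did ... to ...?" targets the recipient, so in the reply the focus falls on "Astrid".
"Only" then excludes alternative recipients while the background — Rahul as agent and the deposition as thing and at dusk as setting — is held fixed.
Fact (7) shares the background with a different recipient (Mateo) — counterexample.
(Fact (2) would refute a reading with focus on the setting — but that is not what the question asks.)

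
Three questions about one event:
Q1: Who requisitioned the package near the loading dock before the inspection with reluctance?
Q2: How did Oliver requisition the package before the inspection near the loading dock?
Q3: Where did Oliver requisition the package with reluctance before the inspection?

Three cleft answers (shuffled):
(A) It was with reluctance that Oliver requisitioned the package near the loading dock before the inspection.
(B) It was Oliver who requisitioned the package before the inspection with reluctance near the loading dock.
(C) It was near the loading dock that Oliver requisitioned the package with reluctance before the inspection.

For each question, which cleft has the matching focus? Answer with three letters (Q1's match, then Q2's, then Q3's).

BAC

Q1 asks about the subject (agent); cleft (B) focuses "Oliver", which is the subject (agent) — so Q1 → B.
Q2 asks about the manner; cleft (A) focuses "with reluctance", which is the manner — so Q2 → A.
Q3 asks about the location; cleft (C) focuses "near the loading dock", which is the location — so Q3 → C.
Mapping: Q1→B, Q2→A, Q3→C.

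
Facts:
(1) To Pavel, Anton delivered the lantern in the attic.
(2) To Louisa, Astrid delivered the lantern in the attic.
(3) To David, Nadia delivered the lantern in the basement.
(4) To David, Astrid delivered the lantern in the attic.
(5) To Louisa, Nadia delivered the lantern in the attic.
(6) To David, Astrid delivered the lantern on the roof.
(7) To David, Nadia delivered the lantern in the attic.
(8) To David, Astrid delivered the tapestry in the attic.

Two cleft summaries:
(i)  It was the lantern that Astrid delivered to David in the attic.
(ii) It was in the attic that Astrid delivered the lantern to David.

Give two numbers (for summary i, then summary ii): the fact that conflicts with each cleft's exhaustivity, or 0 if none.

8, 6

Summary (i) focuses "the lantern" (the thing); background agent = Astrid, recipient = David, setting = in the attic. Fact (8) matches that background with thing = the tapestry — refutes (i).
Summary (ii) focuses "in the attic" (the setting); background agent = Astrid, thing = the lantern, recipient = David. Fact (6) matches that background with setting = on the roof — refutes (ii).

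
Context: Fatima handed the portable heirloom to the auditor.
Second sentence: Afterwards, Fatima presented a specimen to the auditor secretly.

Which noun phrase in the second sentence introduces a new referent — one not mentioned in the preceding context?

"Fatima" and "the auditor" in the second sentence are given — already mentioned in the context.
"a specimen" has no antecedent in the context; it is discourse-new (the indefinite article also signals a new referent).

a specimen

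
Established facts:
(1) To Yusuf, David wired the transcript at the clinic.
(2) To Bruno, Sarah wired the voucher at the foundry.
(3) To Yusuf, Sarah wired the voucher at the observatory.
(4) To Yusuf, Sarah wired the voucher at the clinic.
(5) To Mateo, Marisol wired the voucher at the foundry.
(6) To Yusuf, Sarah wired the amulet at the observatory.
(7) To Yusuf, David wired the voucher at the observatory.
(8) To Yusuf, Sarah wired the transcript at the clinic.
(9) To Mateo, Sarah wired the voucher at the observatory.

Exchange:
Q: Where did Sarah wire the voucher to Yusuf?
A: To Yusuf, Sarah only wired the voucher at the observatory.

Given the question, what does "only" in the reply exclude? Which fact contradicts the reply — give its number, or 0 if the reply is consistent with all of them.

4

Answering "Where did ...?" puts focus on the setting — here, "at the observatory".
So "only" ranges over settings; the rest (same agent, thing, recipient (Sarah / the voucher / Yusuf)) is presupposed.
Fact (4) keeps same agent, thing, recipient (Sarah / the voucher / Yusuf) but has setting = at the clinic; that refutes the reply.
(Fact (6) would refute a reading with focus on the thing — but that is not what the question asks.)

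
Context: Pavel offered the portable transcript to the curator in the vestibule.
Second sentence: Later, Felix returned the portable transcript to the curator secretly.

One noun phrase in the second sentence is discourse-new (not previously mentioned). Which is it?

"the portable transcript" and "the curator" in the second sentence are given — already mentioned in the context.
"Felix" has no antecedent in the context; it is discourse-new.

Felix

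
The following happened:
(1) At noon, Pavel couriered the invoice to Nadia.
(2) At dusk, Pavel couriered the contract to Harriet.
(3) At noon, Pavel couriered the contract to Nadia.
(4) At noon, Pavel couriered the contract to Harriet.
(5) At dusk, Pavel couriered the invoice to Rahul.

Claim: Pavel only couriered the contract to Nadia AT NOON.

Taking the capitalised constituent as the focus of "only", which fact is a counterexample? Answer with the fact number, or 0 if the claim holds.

The capitals mark "at noon" as focus. So "only" rules out other settings, with the rest (agent = Pavel, thing = the contract, recipient = Nadia) as background.
No fact matches agent = Pavel, thing = the contract, recipient = Nadia with a different setting — every other fact differs on at least one backgrounded slot. So no fact refutes it.

0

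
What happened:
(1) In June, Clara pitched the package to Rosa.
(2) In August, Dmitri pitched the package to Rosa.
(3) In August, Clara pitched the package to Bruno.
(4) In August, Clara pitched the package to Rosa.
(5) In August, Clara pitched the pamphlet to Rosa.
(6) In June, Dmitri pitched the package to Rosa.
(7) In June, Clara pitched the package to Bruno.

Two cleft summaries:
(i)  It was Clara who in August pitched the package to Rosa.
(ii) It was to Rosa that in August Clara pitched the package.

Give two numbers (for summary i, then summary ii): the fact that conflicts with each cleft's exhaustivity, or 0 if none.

2, 3

Summary (i) focuses "Clara" (the agent); background thing = the package, recipient = Rosa, setting = in August. Fact (2) matches that background with agent = Dmitri — refutes (i).
Summary (ii) focuses "Rosa" (the recipient); background agent = Clara, thing = the package, setting = in August. Fact (3) matches that background with recipient = Bruno — refutes (ii).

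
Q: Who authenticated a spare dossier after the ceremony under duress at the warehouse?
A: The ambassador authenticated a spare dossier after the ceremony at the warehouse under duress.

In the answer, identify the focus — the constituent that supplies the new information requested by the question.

the ambassador

The wh-word "who" asks about the subject (agent).
In the answer, "a spare dossier", "at the warehouse", "after the ceremony" and "under duress" are given — repeated from the question.
The constituent filling the subject (agent) gap is "the ambassador"; that is the focus and would carry nuclear stress.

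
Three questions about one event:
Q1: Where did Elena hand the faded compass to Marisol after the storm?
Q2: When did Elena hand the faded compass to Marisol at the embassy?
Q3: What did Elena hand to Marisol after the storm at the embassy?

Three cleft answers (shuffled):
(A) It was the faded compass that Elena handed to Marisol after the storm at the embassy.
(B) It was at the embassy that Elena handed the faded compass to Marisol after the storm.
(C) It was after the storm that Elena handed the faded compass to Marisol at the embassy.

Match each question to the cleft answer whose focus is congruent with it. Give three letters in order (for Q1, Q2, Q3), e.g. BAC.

Q1 asks about the location; cleft (B) focuses "at the embassy", which is the location — so Q1 → B.
Q2 asks about the time; cleft (C) focuses "after the storm", which is the time — so Q2 → C.
Q3 asks about the direct object; cleft (A) focuses "the faded compass", which is the direct object — so Q3 → A.
Mapping: Q1→B, Q2→C, Q3→A.

BCA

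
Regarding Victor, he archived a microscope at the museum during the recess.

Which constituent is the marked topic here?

Victor

The construction explicitly marks "Victor" as what the sentence is about — the topic.
The remainder of the clause is the comment (what is said about the topic).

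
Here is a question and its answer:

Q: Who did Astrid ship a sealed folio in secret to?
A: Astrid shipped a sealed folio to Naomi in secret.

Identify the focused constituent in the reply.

to Naomi

The wh-word "who" asks about the recipient.
In the answer, "Astrid", "a sealed folio" and "in secret" are given — repeated from the question.
The constituent filling the recipient gap is "to Naomi"; that is the focus and would carry nuclear stress.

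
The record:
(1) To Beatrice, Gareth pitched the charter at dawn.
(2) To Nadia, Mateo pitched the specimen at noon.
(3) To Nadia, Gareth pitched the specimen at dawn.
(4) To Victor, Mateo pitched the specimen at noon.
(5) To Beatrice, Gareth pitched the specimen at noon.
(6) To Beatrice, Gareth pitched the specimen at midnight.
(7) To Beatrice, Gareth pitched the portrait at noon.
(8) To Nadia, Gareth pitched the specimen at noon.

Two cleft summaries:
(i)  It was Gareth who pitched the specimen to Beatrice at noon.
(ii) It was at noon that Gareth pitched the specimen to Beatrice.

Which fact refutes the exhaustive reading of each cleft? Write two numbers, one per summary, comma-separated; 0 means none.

(i): focus "Gareth". No fact shares thing = the specimen, recipient = Beatrice, setting = at noon with a different agent. 0.
(ii): focus "at noon". Looking for agent = Gareth, thing = the specimen, recipient = Beatrice with some other setting — fact (6) has at midnight there. Refuted.

0, 6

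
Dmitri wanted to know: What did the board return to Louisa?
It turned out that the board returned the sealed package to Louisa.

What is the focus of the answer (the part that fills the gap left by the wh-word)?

the sealed package

The wh-word "what" asks about the direct object.
In the answer, "the board" and "to Louisa" are given — repeated from the question.
The constituent filling the direct object gap is "the sealed package"; that is the focus and would carry nuclear stress.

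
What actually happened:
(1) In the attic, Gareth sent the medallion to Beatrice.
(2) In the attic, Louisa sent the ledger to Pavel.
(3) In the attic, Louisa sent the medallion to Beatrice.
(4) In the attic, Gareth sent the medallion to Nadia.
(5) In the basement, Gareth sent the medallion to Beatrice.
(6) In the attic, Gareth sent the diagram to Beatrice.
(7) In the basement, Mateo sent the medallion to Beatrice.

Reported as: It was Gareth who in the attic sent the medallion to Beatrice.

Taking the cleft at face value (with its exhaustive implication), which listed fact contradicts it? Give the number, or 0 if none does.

The cleft puts "Gareth" in focus and presupposes the open proposition with thing = the medallion, recipient = Beatrice, setting = in the attic.
The exhaustive reading says no other agent fits that background.
But fact (3) also has thing = the medallion, recipient = Beatrice, setting = in the attic, with agent = Louisa — so the exhaustive reading fails.

3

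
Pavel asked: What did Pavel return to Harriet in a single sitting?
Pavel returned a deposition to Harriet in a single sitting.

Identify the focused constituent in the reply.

a deposition

The wh-word "what" asks about the direct object.
In the answer, "Pavel", "to Harriet" and "in a single sitting" are given — repeated from the question.
The constituent filling the direct object gap is "a deposition"; that is the focus and would carry nuclear stress.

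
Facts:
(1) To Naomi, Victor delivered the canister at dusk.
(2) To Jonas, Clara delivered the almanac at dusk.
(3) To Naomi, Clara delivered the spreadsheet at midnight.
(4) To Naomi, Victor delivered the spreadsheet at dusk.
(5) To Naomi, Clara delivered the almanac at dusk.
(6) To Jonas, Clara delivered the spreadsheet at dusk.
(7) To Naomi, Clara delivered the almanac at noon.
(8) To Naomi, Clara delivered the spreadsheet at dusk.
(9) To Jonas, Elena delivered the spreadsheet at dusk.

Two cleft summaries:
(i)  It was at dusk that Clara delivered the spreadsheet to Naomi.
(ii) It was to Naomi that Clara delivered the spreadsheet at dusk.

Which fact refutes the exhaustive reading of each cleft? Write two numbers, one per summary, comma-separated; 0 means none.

3, 6

(i): focus "at dusk". Looking for Clara as agent and the spreadsheet as thing and Naomi as recipient with some other setting — fact (3) has at midnight there. Refuted.
(ii): focus "Naomi". Looking for Clara as agent and the spreadsheet as thing and at dusk as setting with some other recipient — fact (6) has Jonas there. Refuted.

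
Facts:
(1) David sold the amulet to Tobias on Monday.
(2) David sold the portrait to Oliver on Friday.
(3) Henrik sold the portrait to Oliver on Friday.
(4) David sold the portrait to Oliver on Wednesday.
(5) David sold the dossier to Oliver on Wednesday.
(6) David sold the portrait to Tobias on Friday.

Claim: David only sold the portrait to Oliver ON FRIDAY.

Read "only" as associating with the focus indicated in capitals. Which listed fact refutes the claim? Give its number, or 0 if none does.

The capitals mark "on Friday" as focus. So "only" rules out other settings, with the rest (David as agent and the portrait as thing and Oliver as recipient) as background.
Fact (4) shares the background but differs in setting (on Wednesday) — a counterexample.

4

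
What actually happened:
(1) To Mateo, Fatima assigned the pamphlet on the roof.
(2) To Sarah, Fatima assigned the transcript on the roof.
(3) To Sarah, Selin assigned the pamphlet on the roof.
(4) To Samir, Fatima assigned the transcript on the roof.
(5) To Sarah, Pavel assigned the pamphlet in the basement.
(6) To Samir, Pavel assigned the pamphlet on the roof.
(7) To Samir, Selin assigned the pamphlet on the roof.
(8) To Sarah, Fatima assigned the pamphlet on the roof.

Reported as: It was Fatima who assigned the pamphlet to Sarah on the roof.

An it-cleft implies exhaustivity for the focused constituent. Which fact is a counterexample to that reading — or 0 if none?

Focus of the cleft: "Fatima" (the agent). Presupposed background: the pamphlet as thing and Sarah as recipient and on the roof as setting.
The exhaustive reading says no other agent fits that background.
But fact (3) also has the pamphlet as thing and Sarah as recipient and on the roof as setting, with agent = Selin — so the exhaustive reading fails.

3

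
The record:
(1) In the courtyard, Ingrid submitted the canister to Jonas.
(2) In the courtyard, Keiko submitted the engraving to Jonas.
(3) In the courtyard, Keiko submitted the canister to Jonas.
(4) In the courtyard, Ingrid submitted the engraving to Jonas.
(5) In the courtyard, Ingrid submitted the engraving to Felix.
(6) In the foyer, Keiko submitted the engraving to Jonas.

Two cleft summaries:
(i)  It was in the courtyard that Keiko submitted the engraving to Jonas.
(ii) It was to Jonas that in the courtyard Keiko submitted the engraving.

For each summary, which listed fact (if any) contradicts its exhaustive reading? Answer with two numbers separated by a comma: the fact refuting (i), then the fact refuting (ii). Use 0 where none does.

6, 0

(i): focus "in the courtyard". Looking for same agent, thing, recipient (Keiko / the engraving / Jonas) with some other setting — fact (6) has in the foyer there. Refuted.
(ii): focus "Jonas". No fact shares same agent, thing, setting (Keiko / the engraving / in the courtyard) with a different recipient. 0.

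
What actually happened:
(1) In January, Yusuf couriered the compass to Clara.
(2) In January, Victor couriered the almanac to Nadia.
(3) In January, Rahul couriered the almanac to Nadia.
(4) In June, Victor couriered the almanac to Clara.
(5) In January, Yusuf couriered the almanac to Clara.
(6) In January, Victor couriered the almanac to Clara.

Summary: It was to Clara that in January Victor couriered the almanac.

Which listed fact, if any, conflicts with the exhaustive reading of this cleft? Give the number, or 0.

Focus of the cleft: "Clara" (the recipient). Presupposed background: Victor as agent and the almanac as thing and in January as setting.
Exhaustivity: Clara is the only recipient satisfying that background.
But fact (2) also has Victor as agent and the almanac as thing and in January as setting, with recipient = Nadia — so the exhaustive reading fails.

2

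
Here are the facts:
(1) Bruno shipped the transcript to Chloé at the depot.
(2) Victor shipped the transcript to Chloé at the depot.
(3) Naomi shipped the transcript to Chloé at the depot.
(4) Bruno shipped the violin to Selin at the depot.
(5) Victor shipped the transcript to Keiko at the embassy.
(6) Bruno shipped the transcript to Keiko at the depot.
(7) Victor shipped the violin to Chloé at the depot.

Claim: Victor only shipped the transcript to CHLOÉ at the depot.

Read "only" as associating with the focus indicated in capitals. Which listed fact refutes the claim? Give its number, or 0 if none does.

0

Focus (in capitals) is "Chloé" — the recipient. "Only" excludes alternative recipients while holding fixed agent = Victor, thing = the transcript, setting = at the depot.
Every other fact changes something in the background, not just the recipient. Nothing refutes the claim.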